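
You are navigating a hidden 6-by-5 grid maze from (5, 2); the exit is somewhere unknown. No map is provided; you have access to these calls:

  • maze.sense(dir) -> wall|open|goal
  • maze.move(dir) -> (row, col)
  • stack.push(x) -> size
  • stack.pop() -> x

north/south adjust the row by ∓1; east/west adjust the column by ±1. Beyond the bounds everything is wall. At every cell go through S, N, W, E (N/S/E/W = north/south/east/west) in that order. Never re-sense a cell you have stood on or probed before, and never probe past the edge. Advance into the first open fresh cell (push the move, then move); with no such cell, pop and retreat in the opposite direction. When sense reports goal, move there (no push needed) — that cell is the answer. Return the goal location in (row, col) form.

! sense(dir=north) -> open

! push(x=north) -> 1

! move(dir=north) -> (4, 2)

! sense(dir=north) -> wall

! sense(dir=west) -> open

! push(x=west) -> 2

! move(dir=west) -> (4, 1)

! sense(dir=south) -> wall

! sense(dir=north) -> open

! push(x=north) -> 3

! move(dir=north) -> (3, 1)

! sense(dir=north) -> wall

! sense(dir=west) -> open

! push(x=west) -> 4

! move(dir=west) -> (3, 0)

! sense(dir=south) -> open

! push(x=south) -> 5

! move(dir=south) -> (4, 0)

! sense(dir=south) -> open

! push(x=south) -> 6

! move(dir=south) -> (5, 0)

! pop() -> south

! move(dir=north) -> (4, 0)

! pop() -> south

! move(dir=north) -> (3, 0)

! sense(dir=north) -> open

! push(x=north) -> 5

! move(dir=north) -> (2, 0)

! sense(dir=north) -> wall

! pop() -> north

! move(dir=south) -> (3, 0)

! pop() -> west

! move(dir=east) -> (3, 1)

! pop() -> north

! move(dir=south) -> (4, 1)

! pop() -> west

! move(dir=east) -> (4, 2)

! sense(dir=east) -> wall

! pop() -> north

! move(dir=south) -> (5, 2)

! sense(dir=east) -> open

! push(x=east) -> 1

! move(dir=east) -> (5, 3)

! sense(dir=east) -> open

! push(x=east) -> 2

! move(dir=east) -> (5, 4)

! sense(dir=north) -> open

! push(x=north) -> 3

! move(dir=north) -> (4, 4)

! sense(dir=north) -> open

! push(x=north) -> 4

! move(dir=north) -> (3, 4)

! sense(dir=north) -> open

! push(x=north) -> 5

! move(dir=north) -> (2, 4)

! sense(dir=north) -> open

! push(x=north) -> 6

! move(dir=north) -> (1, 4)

! sense(dir=north) -> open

! push(x=north) -> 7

! move(dir=north) -> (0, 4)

! sense(dir=west) -> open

! push(x=west) -> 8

! move(dir=west) -> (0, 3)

! sense(dir=south) -> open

! push(x=south) -> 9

! move(dir=south) -> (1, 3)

! sense(dir=south) -> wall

! sense(dir=west) -> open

! push(x=west) -> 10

! move(dir=west) -> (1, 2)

! sense(dir=south) -> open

! push(x=south) -> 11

! move(dir=south) -> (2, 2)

! pop() -> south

! move(dir=north) -> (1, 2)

! sense(dir=north) -> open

! push(x=north) -> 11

! move(dir=north) -> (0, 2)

! sense(dir=west) -> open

! push(x=west) -> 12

! move(dir=west) -> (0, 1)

! sense(dir=south) -> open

! push(x=south) -> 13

! move(dir=south) -> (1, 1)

! pop() -> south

! move(dir=north) -> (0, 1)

! sense(dir=west) -> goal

! move(dir=west) -> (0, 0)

Answer: (0, 0)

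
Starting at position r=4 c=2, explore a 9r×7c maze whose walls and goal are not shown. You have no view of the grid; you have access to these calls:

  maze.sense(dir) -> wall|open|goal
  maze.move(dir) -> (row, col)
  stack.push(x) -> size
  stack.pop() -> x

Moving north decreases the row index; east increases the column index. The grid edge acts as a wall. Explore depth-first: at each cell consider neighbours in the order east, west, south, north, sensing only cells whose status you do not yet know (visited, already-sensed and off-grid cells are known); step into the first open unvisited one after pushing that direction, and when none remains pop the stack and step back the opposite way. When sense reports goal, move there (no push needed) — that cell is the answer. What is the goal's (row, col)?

>> maze.sense(east)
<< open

>> stack.push(east)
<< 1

>> maze.move(east)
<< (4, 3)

>> maze.sense(east)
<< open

>> stack.push(east)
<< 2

>> maze.move(east)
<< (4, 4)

>> maze.sense(east)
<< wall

>> maze.sense(south)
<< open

>> stack.push(south)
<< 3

>> maze.move(south)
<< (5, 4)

>> maze.sense(east)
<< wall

>> maze.sense(west)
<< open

>> stack.push(west)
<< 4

>> maze.move(west)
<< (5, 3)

>> maze.sense(west)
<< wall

>> maze.sense(south)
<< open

>> stack.push(south)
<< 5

>> maze.move(south)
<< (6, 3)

>> maze.sense(east)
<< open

>> stack.push(east)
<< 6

>> maze.move(east)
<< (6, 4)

>> maze.sense(east)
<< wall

>> maze.sense(south)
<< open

>> stack.push(south)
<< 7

>> maze.move(south)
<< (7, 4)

>> maze.sense(east)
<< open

>> stack.push(east)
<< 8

>> maze.move(east)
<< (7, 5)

>> maze.sense(east)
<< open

>> stack.push(east)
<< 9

>> maze.move(east)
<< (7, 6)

>> maze.sense(south)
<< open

>> stack.push(south)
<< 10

>> maze.move(south)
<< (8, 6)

>> maze.sense(west)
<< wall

>> stack.pop()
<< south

>> maze.move(north)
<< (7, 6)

>> maze.sense(north)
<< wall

>> stack.pop()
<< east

>> maze.move(west)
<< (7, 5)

>> stack.pop()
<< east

>> maze.move(west)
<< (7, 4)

>> maze.sense(west)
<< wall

>> maze.sense(south)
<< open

>> stack.push(south)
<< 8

>> maze.move(south)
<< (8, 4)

>> maze.sense(west)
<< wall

>> stack.pop()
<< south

>> maze.move(north)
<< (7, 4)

>> stack.pop()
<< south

>> maze.move(north)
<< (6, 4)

>> stack.pop()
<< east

>> maze.move(west)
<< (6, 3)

>> maze.sense(west)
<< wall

>> stack.pop()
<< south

>> maze.move(north)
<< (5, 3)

>> stack.pop()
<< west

>> maze.move(east)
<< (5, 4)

>> stack.pop()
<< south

>> maze.move(north)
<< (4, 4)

>> maze.sense(north)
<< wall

>> stack.pop()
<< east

>> maze.move(west)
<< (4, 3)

>> maze.sense(north)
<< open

>> stack.push(north)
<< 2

>> maze.move(north)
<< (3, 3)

>> maze.sense(west)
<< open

>> stack.push(west)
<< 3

>> maze.move(west)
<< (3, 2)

>> maze.sense(west)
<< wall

>> maze.sense(north)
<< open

>> stack.push(north)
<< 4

>> maze.move(north)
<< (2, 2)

>> maze.sense(east)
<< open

>> stack.push(east)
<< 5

>> maze.move(east)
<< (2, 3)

>> maze.sense(east)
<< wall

>> maze.sense(north)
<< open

>> stack.push(north)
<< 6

>> maze.move(north)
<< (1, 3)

>> maze.sense(east)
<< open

>> stack.push(east)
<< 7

>> maze.move(east)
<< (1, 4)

>> maze.sense(east)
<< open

>> stack.push(east)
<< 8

>> maze.move(east)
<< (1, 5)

>> maze.sense(east)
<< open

>> stack.push(east)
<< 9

>> maze.move(east)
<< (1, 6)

>> maze.sense(south)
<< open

>> stack.push(south)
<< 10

>> maze.move(south)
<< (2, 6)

>> maze.sense(west)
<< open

>> stack.push(west)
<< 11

>> maze.move(west)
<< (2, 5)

>> maze.sense(south)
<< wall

>> stack.pop()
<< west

>> maze.move(east)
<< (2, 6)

>> maze.sense(south)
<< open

>> stack.push(south)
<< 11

>> maze.move(south)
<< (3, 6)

>> maze.sense(south)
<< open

>> stack.push(south)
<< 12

>> maze.move(south)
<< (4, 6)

>> maze.sense(south)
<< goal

>> maze.move(south)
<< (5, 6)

Answer: (5, 6)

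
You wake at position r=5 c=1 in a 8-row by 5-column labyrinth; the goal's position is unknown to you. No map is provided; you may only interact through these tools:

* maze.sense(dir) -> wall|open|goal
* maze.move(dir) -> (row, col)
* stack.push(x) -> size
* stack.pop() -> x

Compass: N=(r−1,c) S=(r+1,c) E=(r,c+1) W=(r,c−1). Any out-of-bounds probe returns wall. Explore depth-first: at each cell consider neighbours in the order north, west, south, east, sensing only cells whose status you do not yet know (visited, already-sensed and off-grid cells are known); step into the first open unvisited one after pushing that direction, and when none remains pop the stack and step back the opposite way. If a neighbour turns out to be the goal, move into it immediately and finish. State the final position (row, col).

-> maze.sense(north)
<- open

-> stack.push(north)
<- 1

-> maze.move(north)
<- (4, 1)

-> maze.sense(north)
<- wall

-> maze.sense(west)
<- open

-> stack.push(west)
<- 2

-> maze.move(west)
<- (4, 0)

-> maze.sense(north)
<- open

-> stack.push(north)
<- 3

-> maze.move(north)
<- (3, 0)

-> maze.sense(north)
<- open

-> stack.push(north)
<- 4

-> maze.move(north)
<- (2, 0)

-> maze.sense(north)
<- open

-> stack.push(north)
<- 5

-> maze.move(north)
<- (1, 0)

-> maze.sense(north)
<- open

-> stack.push(north)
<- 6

-> maze.move(north)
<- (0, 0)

-> maze.sense(east)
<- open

-> stack.push(east)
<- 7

-> maze.move(east)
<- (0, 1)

-> maze.sense(south)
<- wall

-> maze.sense(east)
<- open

-> stack.push(east)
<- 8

-> maze.move(east)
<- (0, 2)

-> maze.sense(south)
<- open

-> stack.push(south)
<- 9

-> maze.move(south)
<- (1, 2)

-> maze.sense(south)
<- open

-> stack.push(south)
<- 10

-> maze.move(south)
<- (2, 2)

-> maze.sense(west)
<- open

-> stack.push(west)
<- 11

-> maze.move(west)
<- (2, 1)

-> stack.pop()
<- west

-> maze.move(east)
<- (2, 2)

-> maze.sense(south)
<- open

-> stack.push(south)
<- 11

-> maze.move(south)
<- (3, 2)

-> maze.sense(south)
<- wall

-> maze.sense(east)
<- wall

-> stack.pop()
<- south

-> maze.move(north)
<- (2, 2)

-> maze.sense(east)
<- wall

-> stack.pop()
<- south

-> maze.move(north)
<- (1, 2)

-> maze.sense(east)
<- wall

-> stack.pop()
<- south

-> maze.move(north)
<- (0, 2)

-> maze.sense(east)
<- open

-> stack.push(east)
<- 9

-> maze.move(east)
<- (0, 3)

-> maze.sense(east)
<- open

-> stack.push(east)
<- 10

-> maze.move(east)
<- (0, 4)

-> maze.sense(south)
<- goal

-> maze.move(south)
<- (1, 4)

Answer: (1, 4)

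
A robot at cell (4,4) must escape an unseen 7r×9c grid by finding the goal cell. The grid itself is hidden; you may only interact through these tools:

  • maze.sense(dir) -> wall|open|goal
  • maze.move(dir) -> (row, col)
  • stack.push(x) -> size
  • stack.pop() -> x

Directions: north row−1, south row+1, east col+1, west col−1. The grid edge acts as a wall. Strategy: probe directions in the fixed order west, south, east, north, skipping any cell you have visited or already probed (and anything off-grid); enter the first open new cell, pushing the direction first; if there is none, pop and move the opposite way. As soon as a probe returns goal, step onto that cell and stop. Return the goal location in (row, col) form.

I invoke maze.sense on west, and observe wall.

I invoke maze.sense on south, — result: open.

Invoking stack.push on south, → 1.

I call maze.move on south, and get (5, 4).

I call maze.sense on west, which returns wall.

Next I call maze.sense on south, — result: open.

Next I call stack.push on south, → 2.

I run maze.move on south, giving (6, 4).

I run maze.sense on west, yielding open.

I use stack.push on west, : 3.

Next I call maze.move on west, yielding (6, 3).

Next I call maze.sense on west, giving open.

I call stack.push on west, : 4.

I invoke maze.move on west, — result: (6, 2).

Invoking maze.sense on west, yielding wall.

Invoking maze.sense on north, and get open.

I call stack.push on north, — result: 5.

I call maze.move on north, yielding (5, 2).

I use maze.sense on west, which returns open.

Using stack.push on west, and get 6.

Using maze.move on west, — result: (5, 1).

I run maze.sense on west, and see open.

I call stack.push on west, → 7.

Now I run maze.move on west, and observe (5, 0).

Next I call maze.sense on south, — result: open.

Using stack.push on south, : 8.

Using maze.move on south, and observe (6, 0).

I use stack.pop(), and get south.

I call maze.move on north, which returns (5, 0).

Now I run maze.sense on north, which returns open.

Invoking stack.push on north, → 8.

I run maze.move on north, yielding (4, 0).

Next I call maze.sense on east, and observe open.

I invoke stack.push on east, giving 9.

I run maze.move on east, : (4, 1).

I invoke maze.sense on east, → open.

Then stack.push on east, and observe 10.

I call maze.move on east, : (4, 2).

I try maze.sense on north, and get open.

Calling stack.push on north, → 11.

Now I run maze.move on north, and observe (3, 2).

I call maze.sense on west, : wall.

I try maze.sense on east, : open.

I run stack.push on east, : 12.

Using maze.move on east, — result: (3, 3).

I run maze.sense on east, → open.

Now I run stack.push on east, giving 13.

I call maze.move on east, and observe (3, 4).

Calling maze.sense on east, and see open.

I call stack.push on east, yielding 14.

Next I call maze.move on east, → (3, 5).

I use maze.sense on south, — result: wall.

I use maze.sense on east, and observe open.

I invoke stack.push on east, and observe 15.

Next I call maze.move on east, yielding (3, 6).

Then maze.sense on south, and see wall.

I try maze.sense on east, giving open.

Next I call stack.push on east, yielding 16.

Next I call maze.move on east, and observe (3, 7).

Then maze.sense on south, giving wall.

Using maze.sense on east, and get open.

Using stack.push on east, and see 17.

Next I call maze.move on east, which returns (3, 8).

I call maze.sense on south, giving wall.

I call maze.sense on north, and observe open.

I call stack.push on north, → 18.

Then maze.move on north, and see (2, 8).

Invoking maze.sense on west, — result: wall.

Calling maze.sense on north, and get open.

Next I call stack.push on north, and get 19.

Next I call maze.move on north, giving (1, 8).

Now I run maze.sense on west, : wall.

I try maze.sense on north, which returns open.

Calling stack.push on north, which returns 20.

I call maze.move on north, giving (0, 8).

Next I call maze.sense on west, → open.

I try stack.push on west, — result: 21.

Then maze.move on west, — result: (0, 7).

Now I run maze.sense on west, : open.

Using stack.push on west, giving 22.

I call maze.move on west, → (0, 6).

Invoking maze.sense on west, yielding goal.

Now I run maze.move on west, : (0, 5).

Answer: (0, 5)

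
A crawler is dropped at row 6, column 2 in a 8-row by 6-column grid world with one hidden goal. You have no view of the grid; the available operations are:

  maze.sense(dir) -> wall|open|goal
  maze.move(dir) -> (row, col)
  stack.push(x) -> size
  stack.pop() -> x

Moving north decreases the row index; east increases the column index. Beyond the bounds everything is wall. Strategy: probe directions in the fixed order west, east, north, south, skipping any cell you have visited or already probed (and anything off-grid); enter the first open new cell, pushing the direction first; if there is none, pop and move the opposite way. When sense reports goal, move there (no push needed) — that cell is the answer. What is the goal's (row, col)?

-- sense(dir='west') ~> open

-- push(x='west') ~> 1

-- move(dir='west') ~> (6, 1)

-- sense(dir='west') ~> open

-- push(x='west') ~> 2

-- move(dir='west') ~> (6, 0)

-- sense(dir='north') ~> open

-- push(x='north') ~> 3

-- move(dir='north') ~> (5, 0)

-- sense(dir='east') ~> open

-- push(x='east') ~> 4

-- move(dir='east') ~> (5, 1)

-- sense(dir='east') ~> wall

-- sense(dir='north') ~> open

-- push(x='north') ~> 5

-- move(dir='north') ~> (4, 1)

-- sense(dir='west') ~> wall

-- sense(dir='east') ~> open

-- push(x='east') ~> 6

-- move(dir='east') ~> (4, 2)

-- sense(dir='east') ~> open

-- push(x='east') ~> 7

-- move(dir='east') ~> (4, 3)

-- sense(dir='east') ~> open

-- push(x='east') ~> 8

-- move(dir='east') ~> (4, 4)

-- sense(dir='east') ~> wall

-- sense(dir='north') ~> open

-- push(x='north') ~> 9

-- move(dir='north') ~> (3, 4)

-- sense(dir='west') ~> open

-- push(x='west') ~> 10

-- move(dir='west') ~> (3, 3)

-- sense(dir='west') ~> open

-- push(x='west') ~> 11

-- move(dir='west') ~> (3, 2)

-- sense(dir='west') ~> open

-- push(x='west') ~> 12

-- move(dir='west') ~> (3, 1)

-- sense(dir='west') ~> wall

-- sense(dir='north') ~> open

-- push(x='north') ~> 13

-- move(dir='north') ~> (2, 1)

-- sense(dir='west') ~> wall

-- sense(dir='east') ~> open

-- push(x='east') ~> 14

-- move(dir='east') ~> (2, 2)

-- sense(dir='east') ~> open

-- push(x='east') ~> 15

-- move(dir='east') ~> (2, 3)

-- sense(dir='east') ~> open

-- push(x='east') ~> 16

-- move(dir='east') ~> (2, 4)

-- sense(dir='east') ~> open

-- push(x='east') ~> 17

-- move(dir='east') ~> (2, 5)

-- sense(dir='north') ~> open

-- push(x='north') ~> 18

-- move(dir='north') ~> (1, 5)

-- sense(dir='west') ~> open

-- push(x='west') ~> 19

-- move(dir='west') ~> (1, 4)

-- sense(dir='west') ~> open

-- push(x='west') ~> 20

-- move(dir='west') ~> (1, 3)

-- sense(dir='west') ~> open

-- push(x='west') ~> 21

-- move(dir='west') ~> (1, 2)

-- sense(dir='west') ~> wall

-- sense(dir='north') ~> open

-- push(x='north') ~> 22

-- move(dir='north') ~> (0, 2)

-- sense(dir='west') ~> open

-- push(x='west') ~> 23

-- move(dir='west') ~> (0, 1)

-- sense(dir='west') ~> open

-- push(x='west') ~> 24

-- move(dir='west') ~> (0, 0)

-- sense(dir='south') ~> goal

-- move(dir='south') ~> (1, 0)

Answer: (1, 0)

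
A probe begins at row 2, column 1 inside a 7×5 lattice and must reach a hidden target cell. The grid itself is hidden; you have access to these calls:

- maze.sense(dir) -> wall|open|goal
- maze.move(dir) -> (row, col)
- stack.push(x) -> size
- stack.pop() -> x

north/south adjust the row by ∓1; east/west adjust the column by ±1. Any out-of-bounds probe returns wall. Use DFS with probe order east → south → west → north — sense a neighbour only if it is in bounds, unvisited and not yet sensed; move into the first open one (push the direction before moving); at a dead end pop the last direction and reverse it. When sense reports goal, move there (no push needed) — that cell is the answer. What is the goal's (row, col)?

==> sense(dir: east)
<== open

==> push(x: east)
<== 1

==> move(dir: east)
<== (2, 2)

==> sense(dir: east)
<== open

==> push(x: east)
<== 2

==> move(dir: east)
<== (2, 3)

==> sense(dir: east)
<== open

==> push(x: east)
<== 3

==> move(dir: east)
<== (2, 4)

==> sense(dir: south)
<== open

==> push(x: south)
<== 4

==> move(dir: south)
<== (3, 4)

==> sense(dir: south)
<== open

==> push(x: south)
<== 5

==> move(dir: south)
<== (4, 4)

==> sense(dir: south)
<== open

==> push(x: south)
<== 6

==> move(dir: south)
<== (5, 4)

==> sense(dir: south)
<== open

==> push(x: south)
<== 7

==> move(dir: south)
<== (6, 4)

==> sense(dir: west)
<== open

==> push(x: west)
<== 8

==> move(dir: west)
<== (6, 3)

==> sense(dir: west)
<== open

==> push(x: west)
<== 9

==> move(dir: west)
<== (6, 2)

==> sense(dir: west)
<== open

==> push(x: west)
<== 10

==> move(dir: west)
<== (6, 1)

==> sense(dir: west)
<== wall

==> sense(dir: north)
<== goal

==> move(dir: north)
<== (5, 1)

Answer: (5, 1)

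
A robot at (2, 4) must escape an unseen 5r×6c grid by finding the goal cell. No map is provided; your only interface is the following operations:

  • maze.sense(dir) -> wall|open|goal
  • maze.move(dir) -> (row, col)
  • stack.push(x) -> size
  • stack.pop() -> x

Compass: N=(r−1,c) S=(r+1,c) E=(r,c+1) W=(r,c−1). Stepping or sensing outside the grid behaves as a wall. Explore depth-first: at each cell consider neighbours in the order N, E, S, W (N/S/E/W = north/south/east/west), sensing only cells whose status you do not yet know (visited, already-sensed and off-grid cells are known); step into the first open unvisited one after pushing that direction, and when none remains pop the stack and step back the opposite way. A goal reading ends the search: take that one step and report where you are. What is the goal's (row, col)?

→ maze.sense(north)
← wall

→ maze.sense(east)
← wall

→ maze.sense(south)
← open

→ stack.push(south)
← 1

→ maze.move(south)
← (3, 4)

→ maze.sense(east)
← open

→ stack.push(east)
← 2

→ maze.move(east)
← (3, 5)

→ maze.sense(south)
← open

→ stack.push(south)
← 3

→ maze.move(south)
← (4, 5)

→ maze.sense(west)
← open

→ stack.push(west)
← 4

→ maze.move(west)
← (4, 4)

→ maze.sense(west)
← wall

→ stack.pop()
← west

→ maze.move(east)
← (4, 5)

→ stack.pop()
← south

→ maze.move(north)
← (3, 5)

→ stack.pop()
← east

→ maze.move(west)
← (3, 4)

→ maze.sense(west)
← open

→ stack.push(west)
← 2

→ maze.move(west)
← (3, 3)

→ maze.sense(north)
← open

→ stack.push(north)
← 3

→ maze.move(north)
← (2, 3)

→ maze.sense(north)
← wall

→ maze.sense(west)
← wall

→ stack.pop()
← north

→ maze.move(south)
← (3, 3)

→ maze.sense(west)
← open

→ stack.push(west)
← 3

→ maze.move(west)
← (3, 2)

→ maze.sense(south)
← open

→ stack.push(south)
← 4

→ maze.move(south)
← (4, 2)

→ maze.sense(west)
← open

→ stack.push(west)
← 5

→ maze.move(west)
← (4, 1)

→ maze.sense(north)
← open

→ stack.push(north)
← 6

→ maze.move(north)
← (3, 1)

→ maze.sense(north)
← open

→ stack.push(north)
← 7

→ maze.move(north)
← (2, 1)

→ maze.sense(north)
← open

→ stack.push(north)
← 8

→ maze.move(north)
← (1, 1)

→ maze.sense(north)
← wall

→ maze.sense(east)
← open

→ stack.push(east)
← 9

→ maze.move(east)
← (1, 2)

→ maze.sense(north)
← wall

→ stack.pop()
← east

→ maze.move(west)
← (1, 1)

→ maze.sense(west)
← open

→ stack.push(west)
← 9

→ maze.move(west)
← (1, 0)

→ maze.sense(north)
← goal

→ maze.move(north)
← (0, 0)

Answer: (0, 0)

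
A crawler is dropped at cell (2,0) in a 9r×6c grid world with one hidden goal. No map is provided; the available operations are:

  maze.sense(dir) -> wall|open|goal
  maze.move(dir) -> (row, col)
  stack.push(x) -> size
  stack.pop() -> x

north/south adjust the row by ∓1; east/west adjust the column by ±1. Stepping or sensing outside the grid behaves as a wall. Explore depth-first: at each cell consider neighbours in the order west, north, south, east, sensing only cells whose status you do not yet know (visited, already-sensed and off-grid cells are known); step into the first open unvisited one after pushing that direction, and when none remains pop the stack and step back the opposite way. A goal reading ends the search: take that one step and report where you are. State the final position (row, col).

> maze.sense north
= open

> stack.push north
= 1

> maze.move north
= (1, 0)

> maze.sense north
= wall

> maze.sense east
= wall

> stack.pop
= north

> maze.move south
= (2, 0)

> maze.sense south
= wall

> maze.sense east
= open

> stack.push east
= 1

> maze.move east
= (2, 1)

> maze.sense south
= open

> stack.push south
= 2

> maze.move south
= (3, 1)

> maze.sense south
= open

> stack.push south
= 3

> maze.move south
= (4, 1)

> maze.sense west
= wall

> maze.sense south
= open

> stack.push south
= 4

> maze.move south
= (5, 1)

> maze.sense west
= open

> stack.push west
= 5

> maze.move west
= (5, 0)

> maze.sense south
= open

> stack.push south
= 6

> maze.move south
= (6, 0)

> maze.sense south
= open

> stack.push south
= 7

> maze.move south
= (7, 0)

> maze.sense south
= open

> stack.push south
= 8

> maze.move south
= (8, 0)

> maze.sense east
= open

> stack.push east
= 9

> maze.move east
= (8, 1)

> maze.sense north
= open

> stack.push north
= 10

> maze.move north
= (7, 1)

> maze.sense north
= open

> stack.push north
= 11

> maze.move north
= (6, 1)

> maze.sense east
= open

> stack.push east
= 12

> maze.move east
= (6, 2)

> maze.sense north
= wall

> maze.sense south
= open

> stack.push south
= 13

> maze.move south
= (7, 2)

> maze.sense south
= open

> stack.push south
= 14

> maze.move south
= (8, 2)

> maze.sense east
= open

> stack.push east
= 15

> maze.move east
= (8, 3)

> maze.sense north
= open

> stack.push north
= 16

> maze.move north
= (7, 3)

> maze.sense north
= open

> stack.push north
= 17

> maze.move north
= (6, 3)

> maze.sense north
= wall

> maze.sense east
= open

> stack.push east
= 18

> maze.move east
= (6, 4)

> maze.sense north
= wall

> maze.sense south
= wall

> maze.sense east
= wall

> stack.pop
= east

> maze.move west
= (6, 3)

> stack.pop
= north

> maze.move south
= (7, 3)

> stack.pop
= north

> maze.move south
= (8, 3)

> maze.sense east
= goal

> maze.move east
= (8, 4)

Answer: (8, 4)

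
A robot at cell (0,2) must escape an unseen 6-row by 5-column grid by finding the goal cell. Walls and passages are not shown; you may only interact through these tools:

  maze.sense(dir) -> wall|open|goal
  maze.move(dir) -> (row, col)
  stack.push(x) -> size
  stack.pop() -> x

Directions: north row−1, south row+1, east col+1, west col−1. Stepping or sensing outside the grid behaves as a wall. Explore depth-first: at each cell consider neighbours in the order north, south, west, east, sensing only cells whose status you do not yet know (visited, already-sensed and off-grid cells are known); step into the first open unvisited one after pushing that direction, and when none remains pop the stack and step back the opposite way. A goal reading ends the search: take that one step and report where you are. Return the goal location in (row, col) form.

I run maze.sense passing dir='south', : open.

Invoking stack.push passing x='south', and observe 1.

I invoke maze.move passing dir='south', and get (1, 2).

Now I run maze.sense passing dir='south', which returns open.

Calling stack.push passing x='south', yielding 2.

I call maze.move passing dir='south', and observe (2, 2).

I try maze.sense passing dir='south', : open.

I use stack.push passing x='south', and observe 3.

I invoke maze.move passing dir='south', which returns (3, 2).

I use maze.sense passing dir='south', giving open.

I use stack.push passing x='south', which returns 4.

I try maze.move passing dir='south', giving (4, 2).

Invoking maze.sense passing dir='south', and get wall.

Calling maze.sense passing dir='west', → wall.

I use maze.sense passing dir='east', yielding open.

Next I call stack.push passing x='east', → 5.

Now I run maze.move passing dir='east', giving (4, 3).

Using maze.sense passing dir='north', : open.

Invoking stack.push passing x='north', yielding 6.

Invoking maze.move passing dir='north', giving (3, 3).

I call maze.sense passing dir='north', → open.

Invoking stack.push passing x='north', : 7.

I invoke maze.move passing dir='north', and observe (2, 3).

I run maze.sense passing dir='north', which returns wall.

Using maze.sense passing dir='east', yielding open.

Then stack.push passing x='east', giving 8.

I call maze.move passing dir='east', — result: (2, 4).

Calling maze.sense passing dir='north', which returns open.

I try stack.push passing x='north', giving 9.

Using maze.move passing dir='north', yielding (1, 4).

I invoke maze.sense passing dir='north', giving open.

I call stack.push passing x='north', yielding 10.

Using maze.move passing dir='north', yielding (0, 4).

Invoking maze.sense passing dir='west', and see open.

I use stack.push passing x='west', and observe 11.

I invoke maze.move passing dir='west', and see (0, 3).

I try stack.pop(), yielding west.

Using maze.move passing dir='east', → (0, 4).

I try stack.pop(), → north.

I try maze.move passing dir='south', → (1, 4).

Then stack.pop(), which returns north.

Now I run maze.move passing dir='south', yielding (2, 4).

I invoke maze.sense passing dir='south', which returns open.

Invoking stack.push passing x='south', → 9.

I use maze.move passing dir='south', and see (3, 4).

Now I run maze.sense passing dir='south', and observe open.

I call stack.push passing x='south', giving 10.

Invoking maze.move passing dir='south', yielding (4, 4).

Using maze.sense passing dir='south', giving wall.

Then stack.pop(), and observe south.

Calling maze.move passing dir='north', — result: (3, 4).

I try stack.pop(), — result: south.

I run maze.move passing dir='north', and see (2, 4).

I call stack.pop(), and observe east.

I try maze.move passing dir='west', yielding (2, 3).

I use stack.pop(), : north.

Then maze.move passing dir='south', and see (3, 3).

Using stack.pop, giving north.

I try maze.move passing dir='south', which returns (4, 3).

I use maze.sense passing dir='south', yielding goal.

I run maze.move passing dir='south', and observe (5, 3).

Answer: (5, 3)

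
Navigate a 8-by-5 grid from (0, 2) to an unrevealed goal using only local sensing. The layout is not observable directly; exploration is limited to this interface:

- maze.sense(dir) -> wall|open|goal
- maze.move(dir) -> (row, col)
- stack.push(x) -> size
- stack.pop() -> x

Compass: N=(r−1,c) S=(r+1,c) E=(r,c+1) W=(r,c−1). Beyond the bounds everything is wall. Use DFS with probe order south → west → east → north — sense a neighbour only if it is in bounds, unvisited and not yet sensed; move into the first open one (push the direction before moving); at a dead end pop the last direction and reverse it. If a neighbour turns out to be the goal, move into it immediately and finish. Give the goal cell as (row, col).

-- 1. maze.sense(dir→south) : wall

-- 2. maze.sense(dir→west) : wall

-- 3. maze.sense(dir→east) : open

-- 4. stack.push(x→east) : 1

-- 5. maze.move(dir→east) : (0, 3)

-- 6. maze.sense(dir→south) : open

-- 7. stack.push(x→south) : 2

-- 8. maze.move(dir→south) : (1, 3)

-- 9. maze.sense(dir→south) : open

-- 10. stack.push(x→south) : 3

-- 11. maze.move(dir→south) : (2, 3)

-- 12. maze.sense(dir→south) : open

-- 13. stack.push(x→south) : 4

-- 14. maze.move(dir→south) : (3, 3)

-- 15. maze.sense(dir→south) : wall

-- 16. maze.sense(dir→west) : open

-- 17. stack.push(x→west) : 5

-- 18. maze.move(dir→west) : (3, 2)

-- 19. maze.sense(dir→south) : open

-- 20. stack.push(x→south) : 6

-- 21. maze.move(dir→south) : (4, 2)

-- 22. maze.sense(dir→south) : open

-- 23. stack.push(x→south) : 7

-- 24. maze.move(dir→south) : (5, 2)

-- 25. maze.sense(dir→south) : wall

-- 26. maze.sense(dir→west) : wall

-- 27. maze.sense(dir→east) : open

-- 28. stack.push(x→east) : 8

-- 29. maze.move(dir→east) : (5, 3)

-- 30. maze.sense(dir→south) : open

-- 31. stack.push(x→south) : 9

-- 32. maze.move(dir→south) : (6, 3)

-- 33. maze.sense(dir→south) : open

-- 34. stack.push(x→south) : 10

-- 35. maze.move(dir→south) : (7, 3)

-- 36. maze.sense(dir→west) : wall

-- 37. maze.sense(dir→east) : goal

-- 38. maze.move(dir→east) : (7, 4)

Answer: (7, 4)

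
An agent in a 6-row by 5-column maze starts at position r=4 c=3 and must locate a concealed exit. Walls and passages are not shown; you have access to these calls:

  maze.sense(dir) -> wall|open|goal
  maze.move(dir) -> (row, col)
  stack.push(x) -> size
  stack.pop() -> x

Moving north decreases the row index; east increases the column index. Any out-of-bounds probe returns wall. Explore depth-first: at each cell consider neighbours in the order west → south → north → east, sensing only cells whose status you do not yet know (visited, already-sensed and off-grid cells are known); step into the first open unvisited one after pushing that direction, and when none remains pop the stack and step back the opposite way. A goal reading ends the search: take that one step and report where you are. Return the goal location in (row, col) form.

% maze.sense(dir→west) : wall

% maze.sense(dir→south) : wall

% maze.sense(dir→north) : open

% stack.push(x→north) : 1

% maze.move(dir→north) : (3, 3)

% maze.sense(dir→west) : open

% stack.push(x→west) : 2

% maze.move(dir→west) : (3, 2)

% maze.sense(dir→west) : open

% stack.push(x→west) : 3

% maze.move(dir→west) : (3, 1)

% maze.sense(dir→west) : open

% stack.push(x→west) : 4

% maze.move(dir→west) : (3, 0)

% maze.sense(dir→south) : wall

% maze.sense(dir→north) : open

% stack.push(x→north) : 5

% maze.move(dir→north) : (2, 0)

% maze.sense(dir→north) : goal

% maze.move(dir→north) : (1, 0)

Answer: (1, 0)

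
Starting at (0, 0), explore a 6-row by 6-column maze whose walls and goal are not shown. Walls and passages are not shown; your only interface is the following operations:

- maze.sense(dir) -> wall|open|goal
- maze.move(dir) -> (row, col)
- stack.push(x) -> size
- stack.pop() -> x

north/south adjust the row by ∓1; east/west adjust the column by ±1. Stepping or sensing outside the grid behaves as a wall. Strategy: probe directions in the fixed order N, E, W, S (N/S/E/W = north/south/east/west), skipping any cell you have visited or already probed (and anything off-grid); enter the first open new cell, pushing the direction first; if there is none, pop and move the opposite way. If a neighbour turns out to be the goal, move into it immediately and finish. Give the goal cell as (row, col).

Do: maze.sense[dir='east']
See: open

Do: stack.push[x='east']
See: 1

Do: maze.move[dir='east']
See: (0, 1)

Do: maze.sense[dir='east']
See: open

Do: stack.push[x='east']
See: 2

Do: maze.move[dir='east']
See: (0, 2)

Do: maze.sense[dir='east']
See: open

Do: stack.push[x='east']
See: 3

Do: maze.move[dir='east']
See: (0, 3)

Do: maze.sense[dir='east']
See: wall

Do: maze.sense[dir='south']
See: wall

Do: stack.pop[]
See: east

Do: maze.move[dir='west']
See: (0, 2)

Do: maze.sense[dir='south']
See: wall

Do: stack.pop[]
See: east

Do: maze.move[dir='west']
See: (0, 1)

Do: maze.sense[dir='south']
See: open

Do: stack.push[x='south']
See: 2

Do: maze.move[dir='south']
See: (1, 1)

Do: maze.sense[dir='west']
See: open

Do: stack.push[x='west']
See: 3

Do: maze.move[dir='west']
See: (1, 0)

Do: maze.sense[dir='south']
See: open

Do: stack.push[x='south']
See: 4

Do: maze.move[dir='south']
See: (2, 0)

Do: maze.sense[dir='east']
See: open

Do: stack.push[x='east']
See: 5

Do: maze.move[dir='east']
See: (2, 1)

Do: maze.sense[dir='east']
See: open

Do: stack.push[x='east']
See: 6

Do: maze.move[dir='east']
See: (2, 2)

Do: maze.sense[dir='east']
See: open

Do: stack.push[x='east']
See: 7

Do: maze.move[dir='east']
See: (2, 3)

Do: maze.sense[dir='east']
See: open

Do: stack.push[x='east']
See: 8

Do: maze.move[dir='east']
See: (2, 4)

Do: maze.sense[dir='north']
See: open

Do: stack.push[x='north']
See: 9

Do: maze.move[dir='north']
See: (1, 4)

Do: maze.sense[dir='east']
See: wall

Do: stack.pop[]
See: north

Do: maze.move[dir='south']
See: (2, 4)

Do: maze.sense[dir='east']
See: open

Do: stack.push[x='east']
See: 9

Do: maze.move[dir='east']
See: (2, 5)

Do: maze.sense[dir='south']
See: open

Do: stack.push[x='south']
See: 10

Do: maze.move[dir='south']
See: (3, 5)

Do: maze.sense[dir='west']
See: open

Do: stack.push[x='west']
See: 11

Do: maze.move[dir='west']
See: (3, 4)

Do: maze.sense[dir='west']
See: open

Do: stack.push[x='west']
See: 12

Do: maze.move[dir='west']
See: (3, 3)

Do: maze.sense[dir='west']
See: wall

Do: maze.sense[dir='south']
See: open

Do: stack.push[x='south']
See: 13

Do: maze.move[dir='south']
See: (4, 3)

Do: maze.sense[dir='east']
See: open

Do: stack.push[x='east']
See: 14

Do: maze.move[dir='east']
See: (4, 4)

Do: maze.sense[dir='east']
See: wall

Do: maze.sense[dir='south']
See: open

Do: stack.push[x='south']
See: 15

Do: maze.move[dir='south']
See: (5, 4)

Do: maze.sense[dir='east']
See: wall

Do: maze.sense[dir='west']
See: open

Do: stack.push[x='west']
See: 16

Do: maze.move[dir='west']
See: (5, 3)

Do: maze.sense[dir='west']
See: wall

Do: stack.pop[]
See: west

Do: maze.move[dir='east']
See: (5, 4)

Do: stack.pop[]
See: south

Do: maze.move[dir='north']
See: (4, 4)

Do: stack.pop[]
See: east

Do: maze.move[dir='west']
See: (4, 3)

Do: maze.sense[dir='west']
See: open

Do: stack.push[x='west']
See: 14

Do: maze.move[dir='west']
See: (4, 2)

Do: maze.sense[dir='west']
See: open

Do: stack.push[x='west']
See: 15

Do: maze.move[dir='west']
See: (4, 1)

Do: maze.sense[dir='north']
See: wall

Do: maze.sense[dir='west']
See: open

Do: stack.push[x='west']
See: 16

Do: maze.move[dir='west']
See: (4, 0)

Do: maze.sense[dir='north']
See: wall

Do: maze.sense[dir='south']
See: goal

Do: maze.move[dir='south']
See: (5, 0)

Answer: (5, 0)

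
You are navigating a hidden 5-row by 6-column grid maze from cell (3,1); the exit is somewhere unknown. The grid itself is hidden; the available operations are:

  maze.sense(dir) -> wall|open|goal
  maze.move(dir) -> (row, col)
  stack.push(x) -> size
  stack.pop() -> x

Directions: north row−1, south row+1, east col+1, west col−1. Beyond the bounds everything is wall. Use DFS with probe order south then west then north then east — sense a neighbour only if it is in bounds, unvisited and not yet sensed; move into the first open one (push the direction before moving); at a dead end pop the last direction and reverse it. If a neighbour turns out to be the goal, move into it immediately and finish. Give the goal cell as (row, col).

> maze.sense dir=south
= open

> stack.push x=south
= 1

> maze.move dir=south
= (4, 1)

> maze.sense dir=west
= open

> stack.push x=west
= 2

> maze.move dir=west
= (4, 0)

> maze.sense dir=north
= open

> stack.push x=north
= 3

> maze.move dir=north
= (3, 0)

> maze.sense dir=north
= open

> stack.push x=north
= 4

> maze.move dir=north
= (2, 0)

> maze.sense dir=north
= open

> stack.push x=north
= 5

> maze.move dir=north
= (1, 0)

> maze.sense dir=north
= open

> stack.push x=north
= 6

> maze.move dir=north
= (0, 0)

> maze.sense dir=east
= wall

> stack.pop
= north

> maze.move dir=south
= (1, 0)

> maze.sense dir=east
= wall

> stack.pop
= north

> maze.move dir=south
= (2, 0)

> maze.sense dir=east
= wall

> stack.pop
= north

> maze.move dir=south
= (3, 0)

> stack.pop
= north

> maze.move dir=south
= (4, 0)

> stack.pop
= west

> maze.move dir=east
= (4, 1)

> maze.sense dir=east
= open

> stack.push x=east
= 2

> maze.move dir=east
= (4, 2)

> maze.sense dir=north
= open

> stack.push x=north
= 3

> maze.move dir=north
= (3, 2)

> maze.sense dir=north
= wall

> maze.sense dir=east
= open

> stack.push x=east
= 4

> maze.move dir=east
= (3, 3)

> maze.sense dir=south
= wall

> maze.sense dir=north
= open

> stack.push x=north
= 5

> maze.move dir=north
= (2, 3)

> maze.sense dir=north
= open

> stack.push x=north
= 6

> maze.move dir=north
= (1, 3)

> maze.sense dir=west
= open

> stack.push x=west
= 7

> maze.move dir=west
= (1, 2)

> maze.sense dir=north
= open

> stack.push x=north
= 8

> maze.move dir=north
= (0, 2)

> maze.sense dir=east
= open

> stack.push x=east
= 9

> maze.move dir=east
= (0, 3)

> maze.sense dir=east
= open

> stack.push x=east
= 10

> maze.move dir=east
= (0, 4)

> maze.sense dir=south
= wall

> maze.sense dir=east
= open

> stack.push x=east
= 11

> maze.move dir=east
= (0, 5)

> maze.sense dir=south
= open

> stack.push x=south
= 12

> maze.move dir=south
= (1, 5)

> maze.sense dir=south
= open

> stack.push x=south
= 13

> maze.move dir=south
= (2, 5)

> maze.sense dir=south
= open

> stack.push x=south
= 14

> maze.move dir=south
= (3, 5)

> maze.sense dir=south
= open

> stack.push x=south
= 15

> maze.move dir=south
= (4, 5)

> maze.sense dir=west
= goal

> maze.move dir=west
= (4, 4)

Answer: (4, 4)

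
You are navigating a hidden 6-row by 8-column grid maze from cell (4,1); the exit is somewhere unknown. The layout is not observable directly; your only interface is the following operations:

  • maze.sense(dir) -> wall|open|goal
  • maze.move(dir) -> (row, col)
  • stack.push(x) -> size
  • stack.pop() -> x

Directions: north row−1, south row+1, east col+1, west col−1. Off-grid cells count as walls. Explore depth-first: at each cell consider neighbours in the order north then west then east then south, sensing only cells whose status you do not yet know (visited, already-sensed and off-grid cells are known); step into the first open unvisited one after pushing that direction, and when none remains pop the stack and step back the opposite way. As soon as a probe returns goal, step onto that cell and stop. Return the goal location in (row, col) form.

Do: maze.sense[dir=north]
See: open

Do: stack.push[x=north]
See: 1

Do: maze.move[dir=north]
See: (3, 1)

Do: maze.sense[dir=north]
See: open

Do: stack.push[x=north]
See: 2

Do: maze.move[dir=north]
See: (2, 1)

Do: maze.sense[dir=north]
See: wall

Do: maze.sense[dir=west]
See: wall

Do: maze.sense[dir=east]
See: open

Do: stack.push[x=east]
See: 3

Do: maze.move[dir=east]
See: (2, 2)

Do: maze.sense[dir=north]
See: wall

Do: maze.sense[dir=east]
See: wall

Do: maze.sense[dir=south]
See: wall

Do: stack.pop[]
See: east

Do: maze.move[dir=west]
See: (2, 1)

Do: stack.pop[]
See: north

Do: maze.move[dir=south]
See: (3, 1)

Do: maze.sense[dir=west]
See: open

Do: stack.push[x=west]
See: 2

Do: maze.move[dir=west]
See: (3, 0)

Do: maze.sense[dir=south]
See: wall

Do: stack.pop[]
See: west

Do: maze.move[dir=east]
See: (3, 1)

Do: stack.pop[]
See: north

Do: maze.move[dir=south]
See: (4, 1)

Do: maze.sense[dir=east]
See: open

Do: stack.push[x=east]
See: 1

Do: maze.move[dir=east]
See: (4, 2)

Do: maze.sense[dir=east]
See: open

Do: stack.push[x=east]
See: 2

Do: maze.move[dir=east]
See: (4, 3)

Do: maze.sense[dir=north]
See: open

Do: stack.push[x=north]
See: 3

Do: maze.move[dir=north]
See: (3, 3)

Do: maze.sense[dir=east]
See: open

Do: stack.push[x=east]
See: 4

Do: maze.move[dir=east]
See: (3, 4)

Do: maze.sense[dir=north]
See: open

Do: stack.push[x=north]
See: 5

Do: maze.move[dir=north]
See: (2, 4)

Do: maze.sense[dir=north]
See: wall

Do: maze.sense[dir=east]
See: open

Do: stack.push[x=east]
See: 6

Do: maze.move[dir=east]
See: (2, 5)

Do: maze.sense[dir=north]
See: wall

Do: maze.sense[dir=east]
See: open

Do: stack.push[x=east]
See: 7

Do: maze.move[dir=east]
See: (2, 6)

Do: maze.sense[dir=north]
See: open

Do: stack.push[x=north]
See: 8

Do: maze.move[dir=north]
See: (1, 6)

Do: maze.sense[dir=north]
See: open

Do: stack.push[x=north]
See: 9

Do: maze.move[dir=north]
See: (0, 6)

Do: maze.sense[dir=west]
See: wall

Do: maze.sense[dir=east]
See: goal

Do: maze.move[dir=east]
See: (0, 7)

Answer: (0, 7)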